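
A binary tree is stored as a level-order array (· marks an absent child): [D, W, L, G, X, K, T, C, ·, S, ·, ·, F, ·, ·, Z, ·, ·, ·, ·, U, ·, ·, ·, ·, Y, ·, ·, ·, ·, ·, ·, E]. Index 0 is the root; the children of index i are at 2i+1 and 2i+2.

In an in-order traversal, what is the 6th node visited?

S

In-order visits the left subtree, then the node, then the right subtree.
At D: go left to W.
  At W: go left to G.
    At G: go left to C.
      At C: go left to Z.
        At Z: no left child.
        Visit Z.
        At Z: go right to E.
          E is a leaf — visit E.
      Visit C.
      At C: no right child.
    Visit G.
    At G: no right child.
  Visit W.
  At W: go right to X.
    At X: go left to S.
      At S: no left child.
      Visit S.
      At S: go right to U.
        U is a leaf — visit U.
    Visit X.
    At X: no right child.
Visit D.
At D: go right to L.
  At L: go left to K.
    At K: no left child.
    Visit K.
    At K: go right to F.
      At F: go left to Y.
        Y is a leaf — visit Y.
      Visit F.
      At F: no right child.
  Visit L.
  At L: go right to T.
    T is a leaf — visit T.
Full in-order sequence: Z, E, C, G, W, S, U, X, D, K, Y, F, L, T.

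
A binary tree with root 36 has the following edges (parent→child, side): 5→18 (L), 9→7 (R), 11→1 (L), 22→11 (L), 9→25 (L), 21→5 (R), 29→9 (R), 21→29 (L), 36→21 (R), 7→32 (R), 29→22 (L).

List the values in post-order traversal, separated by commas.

1, 11, 22, 25, 32, 7, 9, 29, 18, 5, 21, 36

Post-order visits the left subtree, then the right subtree, then the node.
At 36: no left child.
At 36: go right to 21.
  At 21: go left to 29.
    At 29: go left to 22.
      At 22: go left to 11.
        At 11: go left to 1.
          1 is a leaf — visit 1.
        At 11: no right child.
        Visit 11.
      At 22: no right child.
      Visit 22.
    At 29: go right to 9.
      At 9: go left to 25.
        25 is a leaf — visit 25.
      At 9: go right to 7.
        At 7: no left child.
        At 7: go right to 32.
          32 is a leaf — visit 32.
        Visit 7.
      Visit 9.
    Visit 29.
  At 21: go right to 5.
    At 5: go left to 18.
      18 is a leaf — visit 18.
    At 5: no right child.
    Visit 5.
  Visit 21.
Visit 36.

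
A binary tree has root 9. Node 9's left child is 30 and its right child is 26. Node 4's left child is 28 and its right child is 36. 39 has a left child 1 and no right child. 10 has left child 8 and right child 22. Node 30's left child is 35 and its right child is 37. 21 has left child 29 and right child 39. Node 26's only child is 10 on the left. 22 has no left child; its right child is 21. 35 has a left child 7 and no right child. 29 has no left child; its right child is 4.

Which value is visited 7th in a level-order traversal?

7

Level-order visits nodes level by level from the root, left to right within each level.
Level 0: 9
Level 1: 30, 26
Level 2: 35, 37, 10
Level 3: 7, 8, 22
Level 4: 21
Level 5: 29, 39
Level 6: 4, 1
Level 7: 28, 36
Full level-order sequence: 9, 30, 26, 35, 37, 10, 7, 8, 22, 21, 29, 39, 4, 1, 28, 36.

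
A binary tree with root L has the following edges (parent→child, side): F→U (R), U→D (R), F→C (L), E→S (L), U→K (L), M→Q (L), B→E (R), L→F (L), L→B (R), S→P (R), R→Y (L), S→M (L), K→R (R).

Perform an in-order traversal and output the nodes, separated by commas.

In-order visits the left subtree, then the node, then the right subtree.
At L: go left to F.
  At F: go left to C.
    C is a leaf — visit C.
  Visit F.
  At F: go right to U.
    At U: go left to K.
      At K: no left child.
      Visit K.
      At K: go right to R.
        At R: go left to Y.
          Y is a leaf — visit Y.
        Visit R.
        At R: no right child.
    Visit U.
    At U: go right to D.
      D is a leaf — visit D.
Visit L.
At L: go right to B.
  At B: no left child.
  Visit B.
  At B: go right to E.
    At E: go left to S.
      At S: go left to M.
        At M: go left to Q.
          Q is a leaf — visit Q.
        Visit M.
        At M: no right child.
      Visit S.
      At S: go right to P.
        P is a leaf — visit P.
    Visit E.
    At E: no right child.

C, F, K, Y, R, U, D, L, B, Q, M, S, P, E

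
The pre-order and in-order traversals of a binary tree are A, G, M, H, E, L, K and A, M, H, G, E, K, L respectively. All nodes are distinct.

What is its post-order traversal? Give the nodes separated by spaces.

The first element of pre-order is the root; it splits in-order into left and right subtrees.
Root A: left subtree has 0 nodes { }, right has 6 {M, H, G, E, K, L}.
  Root G: left subtree has 2 nodes {M, H}, right has 3 {E, K, L}.
    Root M: left subtree has 0 nodes { }, right has 1 {H}.
    Root E: left subtree has 0 nodes { }, right has 2 {K, L}.
      Root L: left subtree has 1 node {K}, right has 0 { }.

H M K L E G A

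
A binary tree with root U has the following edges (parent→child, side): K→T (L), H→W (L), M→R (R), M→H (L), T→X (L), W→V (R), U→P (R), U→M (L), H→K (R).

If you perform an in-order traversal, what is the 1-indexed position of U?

In-order visits the left subtree, then the node, then the right subtree.
At U: go left to M.
  At M: go left to H.
    At H: go left to W.
      At W: no left child.
      Visit W.
      At W: go right to V.
        V is a leaf — visit V.
    Visit H.
    At H: go right to K.
      At K: go left to T.
        At T: go left to X.
          X is a leaf — visit X.
        Visit T.
        At T: no right child.
      Visit K.
      At K: no right child.
  Visit M.
  At M: go right to R.
    R is a leaf — visit R.
Visit U.
At U: go right to P.
  P is a leaf — visit P.
Full in-order sequence: W, V, H, X, T, K, M, R, U, P.

9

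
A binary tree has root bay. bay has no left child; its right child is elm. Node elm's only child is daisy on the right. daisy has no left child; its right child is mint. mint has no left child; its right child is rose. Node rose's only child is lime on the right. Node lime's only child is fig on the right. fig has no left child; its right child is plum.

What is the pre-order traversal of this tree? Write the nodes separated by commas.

bay, elm, daisy, mint, rose, lime, fig, plum

Pre-order visits the node, then its left subtree, then its right subtree.
Visit bay.
At bay: no left child.
At bay: go right to elm.
  Visit elm.
  At elm: no left child.
  At elm: go right to daisy.
    Visit daisy.
    At daisy: no left child.
    At daisy: go right to mint.
      Visit mint.
      At mint: no left child.
      At mint: go right to rose.
        Visit rose.
        At rose: no left child.
        At rose: go right to lime.
          Visit lime.
          At lime: no left child.
          At lime: go right to fig.
            Visit fig.
            At fig: no left child.
            At fig: go right to plum.
              plum is a leaf — visit plum.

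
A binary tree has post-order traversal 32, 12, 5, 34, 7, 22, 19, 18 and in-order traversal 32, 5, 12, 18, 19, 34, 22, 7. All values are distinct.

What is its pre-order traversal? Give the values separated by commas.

18, 5, 32, 12, 19, 22, 34, 7

The last element of post-order is the root; it splits in-order into left and right subtrees.
Root 18: left subtree has 3 nodes {32, 5, 12}, right has 4 {19, 34, 22, 7}.
  Root 5: left subtree has 1 node {32}, right has 1 {12}.
  Root 19: left subtree has 0 nodes { }, right has 3 {34, 22, 7}.
    Root 22: left subtree has 1 node {34}, right has 1 {7}.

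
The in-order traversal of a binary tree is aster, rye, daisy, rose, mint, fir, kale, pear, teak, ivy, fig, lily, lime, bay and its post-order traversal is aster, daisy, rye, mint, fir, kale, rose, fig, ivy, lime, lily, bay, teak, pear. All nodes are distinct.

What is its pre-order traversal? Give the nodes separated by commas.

The last element of post-order is the root; it splits in-order into left and right subtrees.
Root pear: left subtree has 7 nodes {aster, rye, daisy, rose, mint, fir, kale}, right has 6 {teak, ivy, fig, lily, lime, bay}.
  Root rose: left subtree has 3 nodes {aster, rye, daisy}, right has 3 {mint, fir, kale}.
    Root rye: left subtree has 1 node {aster}, right has 1 {daisy}.
    Root kale: left subtree has 2 nodes {mint, fir}, right has 0 { }.
      Root fir: left subtree has 1 node {mint}, right has 0 { }.
  Root teak: left subtree has 0 nodes { }, right has 5 {ivy, fig, lily, lime, bay}.
    Root bay: left subtree has 4 nodes {ivy, fig, lily, lime}, right has 0 { }.
      Root lily: left subtree has 2 nodes {ivy, fig}, right has 1 {lime}.
        Root ivy: left subtree has 0 nodes { }, right has 1 {fig}.

pear, rose, rye, aster, daisy, kale, fir, mint, teak, bay, lily, ivy, fig, lime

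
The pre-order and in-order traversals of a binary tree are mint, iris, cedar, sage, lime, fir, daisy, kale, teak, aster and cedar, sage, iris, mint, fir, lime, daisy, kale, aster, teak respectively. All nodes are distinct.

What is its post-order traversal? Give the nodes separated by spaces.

sage cedar iris fir aster teak kale daisy lime mint

The first element of pre-order is the root; it splits in-order into left and right subtrees.
Root mint: left subtree has 3 nodes {cedar, sage, iris}, right has 6 {fir, lime, daisy, kale, aster, teak}.
  Root iris: left subtree has 2 nodes {cedar, sage}, right has 0 { }.
    Root cedar: left subtree has 0 nodes { }, right has 1 {sage}.
  Root lime: left subtree has 1 node {fir}, right has 4 {daisy, kale, aster, teak}.
    Root daisy: left subtree has 0 nodes { }, right has 3 {kale, aster, teak}.
      Root kale: left subtree has 0 nodes { }, right has 2 {aster, teak}.
        Root teak: left subtree has 1 node {aster}, right has 0 { }.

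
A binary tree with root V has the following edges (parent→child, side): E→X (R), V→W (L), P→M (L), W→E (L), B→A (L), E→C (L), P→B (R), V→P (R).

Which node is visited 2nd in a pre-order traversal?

Pre-order visits the node, then its left subtree, then its right subtree.
Visit V.
At V: go left to W.
  Visit W.
  At W: go left to E.
    Visit E.
    At E: go left to C.
      C is a leaf — visit C.
    At E: go right to X.
      X is a leaf — visit X.
  At W: no right child.
At V: go right to P.
  Visit P.
  At P: go left to M.
    M is a leaf — visit M.
  At P: go right to B.
    Visit B.
    At B: go left to A.
      A is a leaf — visit A.
    At B: no right child.
Full pre-order sequence: V, W, E, C, X, P, M, B, A.

W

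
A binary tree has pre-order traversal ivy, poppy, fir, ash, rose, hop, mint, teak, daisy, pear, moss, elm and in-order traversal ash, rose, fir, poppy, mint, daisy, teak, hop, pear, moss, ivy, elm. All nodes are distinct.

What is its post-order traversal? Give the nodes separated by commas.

The first element of pre-order is the root; it splits in-order into left and right subtrees.
Root ivy: left subtree has 10 nodes {ash, rose, fir, poppy, mint, daisy, teak, hop, pear, moss}, right has 1 {elm}.
  Root poppy: left subtree has 3 nodes {ash, rose, fir}, right has 6 {mint, daisy, teak, hop, pear, moss}.
    Root fir: left subtree has 2 nodes {ash, rose}, right has 0 { }.
      Root ash: left subtree has 0 nodes { }, right has 1 {rose}.
    Root hop: left subtree has 3 nodes {mint, daisy, teak}, right has 2 {pear, moss}.
      Root mint: left subtree has 0 nodes { }, right has 2 {daisy, teak}.
        Root teak: left subtree has 1 node {daisy}, right has 0 { }.
      Root pear: left subtree has 0 nodes { }, right has 1 {moss}.

rose, ash, fir, daisy, teak, mint, moss, pear, hop, poppy, elm, ivy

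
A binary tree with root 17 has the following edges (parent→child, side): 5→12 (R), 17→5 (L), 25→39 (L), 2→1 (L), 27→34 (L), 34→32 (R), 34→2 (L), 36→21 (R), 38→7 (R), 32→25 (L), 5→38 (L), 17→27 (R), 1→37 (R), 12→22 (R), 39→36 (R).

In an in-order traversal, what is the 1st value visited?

38

In-order visits the left subtree, then the node, then the right subtree.
At 17: go left to 5.
  At 5: go left to 38.
    At 38: no left child.
    Visit 38.
    At 38: go right to 7.
      7 is a leaf — visit 7.
  Visit 5.
  At 5: go right to 12.
    At 12: no left child.
    Visit 12.
    At 12: go right to 22.
      22 is a leaf — visit 22.
Visit 17.
At 17: go right to 27.
  At 27: go left to 34.
    At 34: go left to 2.
      At 2: go left to 1.
        At 1: no left child.
        Visit 1.
        At 1: go right to 37.
          37 is a leaf — visit 37.
      Visit 2.
      At 2: no right child.
    Visit 34.
    At 34: go right to 32.
      At 32: go left to 25.
        At 25: go left to 39.
          At 39: no left child.
          Visit 39.
          At 39: go right to 36.
            At 36: no left child.
            Visit 36.
            At 36: go right to 21.
              21 is a leaf — visit 21.
        Visit 25.
        At 25: no right child.
      Visit 32.
      At 32: no right child.
  Visit 27.
  At 27: no right child.
Full in-order sequence: 38, 7, 5, 12, 22, 17, 1, 37, 2, 34, 39, 36, 21, 25, 32, 27.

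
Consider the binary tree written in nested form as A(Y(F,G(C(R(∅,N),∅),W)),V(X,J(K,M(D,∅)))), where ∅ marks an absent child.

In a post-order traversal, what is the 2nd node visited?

N

Post-order visits the left subtree, then the right subtree, then the node.
At A: go left to Y.
  At Y: go left to F.
    F is a leaf — visit F.
  At Y: go right to G.
    At G: go left to C.
      At C: go left to R.
        At R: no left child.
        At R: go right to N.
          N is a leaf — visit N.
        Visit R.
      At C: no right child.
      Visit C.
    At G: go right to W.
      W is a leaf — visit W.
    Visit G.
  Visit Y.
At A: go right to V.
  At V: go left to X.
    X is a leaf — visit X.
  At V: go right to J.
    At J: go left to K.
      K is a leaf — visit K.
    At J: go right to M.
      At M: go left to D.
        D is a leaf — visit D.
      At M: no right child.
      Visit M.
    Visit J.
  Visit V.
Visit A.
Full post-order sequence: F, N, R, C, W, G, Y, X, K, D, M, J, V, A.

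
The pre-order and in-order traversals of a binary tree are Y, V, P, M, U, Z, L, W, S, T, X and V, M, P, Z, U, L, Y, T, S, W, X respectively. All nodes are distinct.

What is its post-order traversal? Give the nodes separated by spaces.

The first element of pre-order is the root; it splits in-order into left and right subtrees.
Root Y: left subtree has 6 nodes {V, M, P, Z, U, L}, right has 4 {T, S, W, X}.
  Root V: left subtree has 0 nodes { }, right has 5 {M, P, Z, U, L}.
    Root P: left subtree has 1 node {M}, right has 3 {Z, U, L}.
      Root U: left subtree has 1 node {Z}, right has 1 {L}.
  Root W: left subtree has 2 nodes {T, S}, right has 1 {X}.
    Root S: left subtree has 1 node {T}, right has 0 { }.

M Z L U P V T S X W Y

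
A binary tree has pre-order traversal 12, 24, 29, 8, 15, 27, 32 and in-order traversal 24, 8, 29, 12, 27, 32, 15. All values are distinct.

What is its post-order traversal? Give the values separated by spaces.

8 29 24 32 27 15 12

The first element of pre-order is the root; it splits in-order into left and right subtrees.
Root 12: left subtree has 3 nodes {24, 8, 29}, right has 3 {27, 32, 15}.
  Root 24: left subtree has 0 nodes { }, right has 2 {8, 29}.
    Root 29: left subtree has 1 node {8}, right has 0 { }.
  Root 15: left subtree has 2 nodes {27, 32}, right has 0 { }.
    Root 27: left subtree has 0 nodes { }, right has 1 {32}.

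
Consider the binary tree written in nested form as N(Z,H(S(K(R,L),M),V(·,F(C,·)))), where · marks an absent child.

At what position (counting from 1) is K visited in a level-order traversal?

Level-order visits nodes level by level from the root, left to right within each level.
Level 0: N
Level 1: Z, H
Level 2: S, V
Level 3: K, M, F
Level 4: R, L, C
Full level-order sequence: N, Z, H, S, V, K, M, F, R, L, C.

6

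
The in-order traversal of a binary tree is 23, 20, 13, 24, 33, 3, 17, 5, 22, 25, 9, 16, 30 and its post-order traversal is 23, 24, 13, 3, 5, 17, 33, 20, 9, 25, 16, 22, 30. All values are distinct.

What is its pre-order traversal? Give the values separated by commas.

30, 22, 20, 23, 33, 13, 24, 17, 3, 5, 16, 25, 9

The last element of post-order is the root; it splits in-order into left and right subtrees.
Root 30: left subtree has 12 nodes {23, 20, 13, 24, 33, 3, 17, 5, 22, 25, 9, 16}, right has 0 { }.
  Root 22: left subtree has 8 nodes {23, 20, 13, 24, 33, 3, 17, 5}, right has 3 {25, 9, 16}.
    Root 20: left subtree has 1 node {23}, right has 6 {13, 24, 33, 3, 17, 5}.
      Root 33: left subtree has 2 nodes {13, 24}, right has 3 {3, 17, 5}.
        Root 13: left subtree has 0 nodes { }, right has 1 {24}.
        Root 17: left subtree has 1 node {3}, right has 1 {5}.
    Root 16: left subtree has 2 nodes {25, 9}, right has 0 { }.
      Root 25: left subtree has 0 nodes { }, right has 1 {9}.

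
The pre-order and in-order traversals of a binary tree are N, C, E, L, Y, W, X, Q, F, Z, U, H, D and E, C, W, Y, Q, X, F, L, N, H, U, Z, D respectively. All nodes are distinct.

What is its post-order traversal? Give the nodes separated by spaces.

The first element of pre-order is the root; it splits in-order into left and right subtrees.
Root N: left subtree has 8 nodes {E, C, W, Y, Q, X, F, L}, right has 4 {H, U, Z, D}.
  Root C: left subtree has 1 node {E}, right has 6 {W, Y, Q, X, F, L}.
    Root L: left subtree has 5 nodes {W, Y, Q, X, F}, right has 0 { }.
      Root Y: left subtree has 1 node {W}, right has 3 {Q, X, F}.
        Root X: left subtree has 1 node {Q}, right has 1 {F}.
  Root Z: left subtree has 2 nodes {H, U}, right has 1 {D}.
    Root U: left subtree has 1 node {H}, right has 0 { }.

E W Q F X Y L C H U D Z N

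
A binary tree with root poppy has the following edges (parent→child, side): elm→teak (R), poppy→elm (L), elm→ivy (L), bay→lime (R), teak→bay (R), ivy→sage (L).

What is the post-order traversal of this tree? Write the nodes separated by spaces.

Post-order visits the left subtree, then the right subtree, then the node.
At poppy: go left to elm.
  At elm: go left to ivy.
    At ivy: go left to sage.
      sage is a leaf — visit sage.
    At ivy: no right child.
    Visit ivy.
  At elm: go right to teak.
    At teak: no left child.
    At teak: go right to bay.
      At bay: no left child.
      At bay: go right to lime.
        lime is a leaf — visit lime.
      Visit bay.
    Visit teak.
  Visit elm.
At poppy: no right child.
Visit poppy.

sage ivy lime bay teak elm poppy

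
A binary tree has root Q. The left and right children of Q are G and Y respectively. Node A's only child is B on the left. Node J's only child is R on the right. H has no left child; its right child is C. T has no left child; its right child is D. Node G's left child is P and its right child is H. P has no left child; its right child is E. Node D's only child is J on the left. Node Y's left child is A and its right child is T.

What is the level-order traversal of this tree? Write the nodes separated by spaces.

Q G Y P H A T E C B D J R

Level-order visits nodes level by level from the root, left to right within each level.
Level 0: Q
Level 1: G, Y
Level 2: P, H, A, T
Level 3: E, C, B, D
Level 4: J
Level 5: R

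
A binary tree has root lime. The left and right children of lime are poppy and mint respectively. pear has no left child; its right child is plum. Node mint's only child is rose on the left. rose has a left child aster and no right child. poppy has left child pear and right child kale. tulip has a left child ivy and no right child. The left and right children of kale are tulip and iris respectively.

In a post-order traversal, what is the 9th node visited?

Post-order visits the left subtree, then the right subtree, then the node.
At lime: go left to poppy.
  At poppy: go left to pear.
    At pear: no left child.
    At pear: go right to plum.
      plum is a leaf — visit plum.
    Visit pear.
  At poppy: go right to kale.
    At kale: go left to tulip.
      At tulip: go left to ivy.
        ivy is a leaf — visit ivy.
      At tulip: no right child.
      Visit tulip.
    At kale: go right to iris.
      iris is a leaf — visit iris.
    Visit kale.
  Visit poppy.
At lime: go right to mint.
  At mint: go left to rose.
    At rose: go left to aster.
      aster is a leaf — visit aster.
    At rose: no right child.
    Visit rose.
  At mint: no right child.
  Visit mint.
Visit lime.
Full post-order sequence: plum, pear, ivy, tulip, iris, kale, poppy, aster, rose, mint, lime.

rose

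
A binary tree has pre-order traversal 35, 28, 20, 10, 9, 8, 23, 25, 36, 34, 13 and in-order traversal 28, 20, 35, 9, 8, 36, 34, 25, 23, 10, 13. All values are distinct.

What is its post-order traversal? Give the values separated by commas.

The first element of pre-order is the root; it splits in-order into left and right subtrees.
Root 35: left subtree has 2 nodes {28, 20}, right has 8 {9, 8, 36, 34, 25, 23, 10, 13}.
  Root 28: left subtree has 0 nodes { }, right has 1 {20}.
  Root 10: left subtree has 6 nodes {9, 8, 36, 34, 25, 23}, right has 1 {13}.
    Root 9: left subtree has 0 nodes { }, right has 5 {8, 36, 34, 25, 23}.
      Root 8: left subtree has 0 nodes { }, right has 4 {36, 34, 25, 23}.
        Root 23: left subtree has 3 nodes {36, 34, 25}, right has 0 { }.
          Root 25: left subtree has 2 nodes {36, 34}, right has 0 { }.
            Root 36: left subtree has 0 nodes { }, right has 1 {34}.

20, 28, 34, 36, 25, 23, 8, 9, 13, 10, 35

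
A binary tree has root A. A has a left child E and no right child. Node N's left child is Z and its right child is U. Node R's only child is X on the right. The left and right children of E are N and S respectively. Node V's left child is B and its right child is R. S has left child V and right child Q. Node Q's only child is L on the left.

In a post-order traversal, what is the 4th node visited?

Post-order visits the left subtree, then the right subtree, then the node.
At A: go left to E.
  At E: go left to N.
    At N: go left to Z.
      Z is a leaf — visit Z.
    At N: go right to U.
      U is a leaf — visit U.
    Visit N.
  At E: go right to S.
    At S: go left to V.
      At V: go left to B.
        B is a leaf — visit B.
      At V: go right to R.
        At R: no left child.
        At R: go right to X.
          X is a leaf — visit X.
        Visit R.
      Visit V.
    At S: go right to Q.
      At Q: go left to L.
        L is a leaf — visit L.
      At Q: no right child.
      Visit Q.
    Visit S.
  Visit E.
At A: no right child.
Visit A.
Full post-order sequence: Z, U, N, B, X, R, V, L, Q, S, E, A.

B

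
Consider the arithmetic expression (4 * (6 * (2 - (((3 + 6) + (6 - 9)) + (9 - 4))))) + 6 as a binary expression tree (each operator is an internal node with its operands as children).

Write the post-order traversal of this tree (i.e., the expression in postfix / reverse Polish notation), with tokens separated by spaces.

Post-order on an expression tree gives postfix notation: for each operator, emit left operand, right operand, then the operator.

4 6 2 3 6 + 6 9 - + 9 4 - + - * * 6 +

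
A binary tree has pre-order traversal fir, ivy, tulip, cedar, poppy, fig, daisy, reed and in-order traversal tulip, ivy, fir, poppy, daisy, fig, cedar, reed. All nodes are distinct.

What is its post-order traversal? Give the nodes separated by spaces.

The first element of pre-order is the root; it splits in-order into left and right subtrees.
Root fir: left subtree has 2 nodes {tulip, ivy}, right has 5 {poppy, daisy, fig, cedar, reed}.
  Root ivy: left subtree has 1 node {tulip}, right has 0 { }.
  Root cedar: left subtree has 3 nodes {poppy, daisy, fig}, right has 1 {reed}.
    Root poppy: left subtree has 0 nodes { }, right has 2 {daisy, fig}.
      Root fig: left subtree has 1 node {daisy}, right has 0 { }.

tulip ivy daisy fig poppy reed cedar fir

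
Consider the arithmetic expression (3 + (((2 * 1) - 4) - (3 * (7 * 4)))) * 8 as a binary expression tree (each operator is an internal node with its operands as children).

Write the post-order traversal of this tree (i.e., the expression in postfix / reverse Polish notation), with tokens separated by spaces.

Post-order on an expression tree gives postfix notation: for each operator, emit left operand, right operand, then the operator.

3 2 1 * 4 - 3 7 4 * * - + 8 *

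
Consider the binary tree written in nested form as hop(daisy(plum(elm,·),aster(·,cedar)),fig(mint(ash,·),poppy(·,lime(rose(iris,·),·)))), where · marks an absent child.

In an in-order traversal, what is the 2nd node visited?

In-order visits the left subtree, then the node, then the right subtree.
At hop: go left to daisy.
  At daisy: go left to plum.
    At plum: go left to elm.
      elm is a leaf — visit elm.
    Visit plum.
    At plum: no right child.
  Visit daisy.
  At daisy: go right to aster.
    At aster: no left child.
    Visit aster.
    At aster: go right to cedar.
      cedar is a leaf — visit cedar.
Visit hop.
At hop: go right to fig.
  At fig: go left to mint.
    At mint: go left to ash.
      ash is a leaf — visit ash.
    Visit mint.
    At mint: no right child.
  Visit fig.
  At fig: go right to poppy.
    At poppy: no left child.
    Visit poppy.
    At poppy: go right to lime.
      At lime: go left to rose.
        At rose: go left to iris.
          iris is a leaf — visit iris.
        Visit rose.
        At rose: no right child.
      Visit lime.
      At lime: no right child.
Full in-order sequence: elm, plum, daisy, aster, cedar, hop, ash, mint, fig, poppy, iris, rose, lime.

plum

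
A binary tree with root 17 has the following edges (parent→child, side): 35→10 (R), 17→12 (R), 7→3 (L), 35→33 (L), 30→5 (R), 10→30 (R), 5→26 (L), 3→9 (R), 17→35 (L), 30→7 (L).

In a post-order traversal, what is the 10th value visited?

Post-order visits the left subtree, then the right subtree, then the node.
At 17: go left to 35.
  At 35: go left to 33.
    33 is a leaf — visit 33.
  At 35: go right to 10.
    At 10: no left child.
    At 10: go right to 30.
      At 30: go left to 7.
        At 7: go left to 3.
          At 3: no left child.
          At 3: go right to 9.
            9 is a leaf — visit 9.
          Visit 3.
        At 7: no right child.
        Visit 7.
      At 30: go right to 5.
        At 5: go left to 26.
          26 is a leaf — visit 26.
        At 5: no right child.
        Visit 5.
      Visit 30.
    Visit 10.
  Visit 35.
At 17: go right to 12.
  12 is a leaf — visit 12.
Visit 17.
Full post-order sequence: 33, 9, 3, 7, 26, 5, 30, 10, 35, 12, 17.

12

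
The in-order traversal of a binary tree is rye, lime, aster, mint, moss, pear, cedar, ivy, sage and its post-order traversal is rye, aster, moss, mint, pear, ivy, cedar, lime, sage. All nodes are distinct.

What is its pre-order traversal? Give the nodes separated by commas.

The last element of post-order is the root; it splits in-order into left and right subtrees.
Root sage: left subtree has 8 nodes {rye, lime, aster, mint, moss, pear, cedar, ivy}, right has 0 { }.
  Root lime: left subtree has 1 node {rye}, right has 6 {aster, mint, moss, pear, cedar, ivy}.
    Root cedar: left subtree has 4 nodes {aster, mint, moss, pear}, right has 1 {ivy}.
      Root pear: left subtree has 3 nodes {aster, mint, moss}, right has 0 { }.
        Root mint: left subtree has 1 node {aster}, right has 1 {moss}.

sage, lime, rye, cedar, pear, mint, aster, moss, ivy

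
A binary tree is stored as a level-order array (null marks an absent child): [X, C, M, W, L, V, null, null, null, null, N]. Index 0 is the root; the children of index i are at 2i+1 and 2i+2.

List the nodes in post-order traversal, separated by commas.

W, N, L, C, V, M, X

Post-order visits the left subtree, then the right subtree, then the node.
At X: go left to C.
  At C: go left to W.
    W is a leaf — visit W.
  At C: go right to L.
    At L: no left child.
    At L: go right to N.
      N is a leaf — visit N.
    Visit L.
  Visit C.
At X: go right to M.
  At M: go left to V.
    V is a leaf — visit V.
  At M: no right child.
  Visit M.
Visit X.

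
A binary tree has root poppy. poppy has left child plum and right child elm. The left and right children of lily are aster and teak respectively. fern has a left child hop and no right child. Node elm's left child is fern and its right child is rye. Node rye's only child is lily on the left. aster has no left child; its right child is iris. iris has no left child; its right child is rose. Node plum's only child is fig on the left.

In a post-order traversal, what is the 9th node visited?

Post-order visits the left subtree, then the right subtree, then the node.
At poppy: go left to plum.
  At plum: go left to fig.
    fig is a leaf — visit fig.
  At plum: no right child.
  Visit plum.
At poppy: go right to elm.
  At elm: go left to fern.
    At fern: go left to hop.
      hop is a leaf — visit hop.
    At fern: no right child.
    Visit fern.
  At elm: go right to rye.
    At rye: go left to lily.
      At lily: go left to aster.
        At aster: no left child.
        At aster: go right to iris.
          At iris: no left child.
          At iris: go right to rose.
            rose is a leaf — visit rose.
          Visit iris.
        Visit aster.
      At lily: go right to teak.
        teak is a leaf — visit teak.
      Visit lily.
    At rye: no right child.
    Visit rye.
  Visit elm.
Visit poppy.
Full post-order sequence: fig, plum, hop, fern, rose, iris, aster, teak, lily, rye, elm, poppy.

lily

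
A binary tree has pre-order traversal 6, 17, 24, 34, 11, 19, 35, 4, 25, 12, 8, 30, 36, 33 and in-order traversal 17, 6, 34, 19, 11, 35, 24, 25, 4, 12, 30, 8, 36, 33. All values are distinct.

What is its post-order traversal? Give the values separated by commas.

17, 19, 35, 11, 34, 25, 30, 33, 36, 8, 12, 4, 24, 6

The first element of pre-order is the root; it splits in-order into left and right subtrees.
Root 6: left subtree has 1 node {17}, right has 12 {34, 19, 11, 35, 24, 25, 4, 12, 30, 8, 36, 33}.
  Root 24: left subtree has 4 nodes {34, 19, 11, 35}, right has 7 {25, 4, 12, 30, 8, 36, 33}.
    Root 34: left subtree has 0 nodes { }, right has 3 {19, 11, 35}.
      Root 11: left subtree has 1 node {19}, right has 1 {35}.
    Root 4: left subtree has 1 node {25}, right has 5 {12, 30, 8, 36, 33}.
      Root 12: left subtree has 0 nodes { }, right has 4 {30, 8, 36, 33}.
        Root 8: left subtree has 1 node {30}, right has 2 {36, 33}.
          Root 36: left subtree has 0 nodes { }, right has 1 {33}.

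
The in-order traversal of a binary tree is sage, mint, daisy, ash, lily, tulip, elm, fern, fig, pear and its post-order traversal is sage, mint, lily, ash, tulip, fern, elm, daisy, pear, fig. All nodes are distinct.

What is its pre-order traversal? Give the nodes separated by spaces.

The last element of post-order is the root; it splits in-order into left and right subtrees.
Root fig: left subtree has 8 nodes {sage, mint, daisy, ash, lily, tulip, elm, fern}, right has 1 {pear}.
  Root daisy: left subtree has 2 nodes {sage, mint}, right has 5 {ash, lily, tulip, elm, fern}.
    Root mint: left subtree has 1 node {sage}, right has 0 { }.
    Root elm: left subtree has 3 nodes {ash, lily, tulip}, right has 1 {fern}.
      Root tulip: left subtree has 2 nodes {ash, lily}, right has 0 { }.
        Root ash: left subtree has 0 nodes { }, right has 1 {lily}.

fig daisy mint sage elm tulip ash lily fern pear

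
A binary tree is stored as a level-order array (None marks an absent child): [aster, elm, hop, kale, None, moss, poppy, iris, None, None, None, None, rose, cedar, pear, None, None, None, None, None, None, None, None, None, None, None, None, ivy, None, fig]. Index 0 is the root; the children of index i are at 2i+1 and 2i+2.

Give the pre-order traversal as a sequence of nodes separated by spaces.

aster elm kale iris hop moss rose poppy cedar ivy pear fig

Pre-order visits the node, then its left subtree, then its right subtree.
Visit aster.
At aster: go left to elm.
  Visit elm.
  At elm: go left to kale.
    Visit kale.
    At kale: go left to iris.
      iris is a leaf — visit iris.
    At kale: no right child.
  At elm: no right child.
At aster: go right to hop.
  Visit hop.
  At hop: go left to moss.
    Visit moss.
    At moss: no left child.
    At moss: go right to rose.
      rose is a leaf — visit rose.
  At hop: go right to poppy.
    Visit poppy.
    At poppy: go left to cedar.
      Visit cedar.
      At cedar: go left to ivy.
        ivy is a leaf — visit ivy.
      At cedar: no right child.
    At poppy: go right to pear.
      Visit pear.
      At pear: go left to fig.
        fig is a leaf — visit fig.
      At pear: no right child.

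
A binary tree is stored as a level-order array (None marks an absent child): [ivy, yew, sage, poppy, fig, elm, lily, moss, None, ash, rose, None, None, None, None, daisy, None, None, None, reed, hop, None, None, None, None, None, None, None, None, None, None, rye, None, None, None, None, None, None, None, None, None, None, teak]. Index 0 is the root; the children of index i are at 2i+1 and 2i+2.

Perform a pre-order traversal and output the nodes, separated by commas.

Pre-order visits the node, then its left subtree, then its right subtree.
Visit ivy.
At ivy: go left to yew.
  Visit yew.
  At yew: go left to poppy.
    Visit poppy.
    At poppy: go left to moss.
      Visit moss.
      At moss: go left to daisy.
        Visit daisy.
        At daisy: go left to rye.
          rye is a leaf — visit rye.
        At daisy: no right child.
      At moss: no right child.
    At poppy: no right child.
  At yew: go right to fig.
    Visit fig.
    At fig: go left to ash.
      Visit ash.
      At ash: go left to reed.
        reed is a leaf — visit reed.
      At ash: go right to hop.
        Visit hop.
        At hop: no left child.
        At hop: go right to teak.
          teak is a leaf — visit teak.
    At fig: go right to rose.
      rose is a leaf — visit rose.
At ivy: go right to sage.
  Visit sage.
  At sage: go left to elm.
    elm is a leaf — visit elm.
  At sage: go right to lily.
    lily is a leaf — visit lily.

ivy, yew, poppy, moss, daisy, rye, fig, ash, reed, hop, teak, rose, sage, elm, lily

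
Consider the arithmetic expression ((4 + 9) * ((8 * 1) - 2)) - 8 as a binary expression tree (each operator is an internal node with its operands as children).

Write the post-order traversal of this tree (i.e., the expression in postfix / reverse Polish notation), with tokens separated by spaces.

Post-order on an expression tree gives postfix notation: for each operator, emit left operand, right operand, then the operator.

4 9 + 8 1 * 2 - * 8 -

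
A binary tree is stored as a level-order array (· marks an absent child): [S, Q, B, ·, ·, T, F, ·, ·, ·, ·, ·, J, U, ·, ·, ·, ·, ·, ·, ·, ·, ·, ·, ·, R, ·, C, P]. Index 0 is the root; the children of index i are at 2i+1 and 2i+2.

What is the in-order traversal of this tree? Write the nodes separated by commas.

Q, S, T, R, J, B, C, U, P, F

In-order visits the left subtree, then the node, then the right subtree.
At S: go left to Q.
  Q is a leaf — visit Q.
Visit S.
At S: go right to B.
  At B: go left to T.
    At T: no left child.
    Visit T.
    At T: go right to J.
      At J: go left to R.
        R is a leaf — visit R.
      Visit J.
      At J: no right child.
  Visit B.
  At B: go right to F.
    At F: go left to U.
      At U: go left to C.
        C is a leaf — visit C.
      Visit U.
      At U: go right to P.
        P is a leaf — visit P.
    Visit F.
    At F: no right child.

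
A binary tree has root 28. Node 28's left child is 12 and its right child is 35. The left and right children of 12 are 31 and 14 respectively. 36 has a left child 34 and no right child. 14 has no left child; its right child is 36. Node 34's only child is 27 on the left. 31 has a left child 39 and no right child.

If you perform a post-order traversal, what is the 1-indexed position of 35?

Post-order visits the left subtree, then the right subtree, then the node.
At 28: go left to 12.
  At 12: go left to 31.
    At 31: go left to 39.
      39 is a leaf — visit 39.
    At 31: no right child.
    Visit 31.
  At 12: go right to 14.
    At 14: no left child.
    At 14: go right to 36.
      At 36: go left to 34.
        At 34: go left to 27.
          27 is a leaf — visit 27.
        At 34: no right child.
        Visit 34.
      At 36: no right child.
      Visit 36.
    Visit 14.
  Visit 12.
At 28: go right to 35.
  35 is a leaf — visit 35.
Visit 28.
Full post-order sequence: 39, 31, 27, 34, 36, 14, 12, 35, 28.

8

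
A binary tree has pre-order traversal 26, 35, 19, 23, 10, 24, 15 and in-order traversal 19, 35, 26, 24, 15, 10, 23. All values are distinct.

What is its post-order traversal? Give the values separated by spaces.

The first element of pre-order is the root; it splits in-order into left and right subtrees.
Root 26: left subtree has 2 nodes {19, 35}, right has 4 {24, 15, 10, 23}.
  Root 35: left subtree has 1 node {19}, right has 0 { }.
  Root 23: left subtree has 3 nodes {24, 15, 10}, right has 0 { }.
    Root 10: left subtree has 2 nodes {24, 15}, right has 0 { }.
      Root 24: left subtree has 0 nodes { }, right has 1 {15}.

19 35 15 24 10 23 26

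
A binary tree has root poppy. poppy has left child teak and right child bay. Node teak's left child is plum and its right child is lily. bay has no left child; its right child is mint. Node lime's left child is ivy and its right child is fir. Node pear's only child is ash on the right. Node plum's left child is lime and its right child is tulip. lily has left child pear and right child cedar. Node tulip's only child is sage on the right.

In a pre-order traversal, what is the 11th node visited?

Pre-order visits the node, then its left subtree, then its right subtree.
Visit poppy.
At poppy: go left to teak.
  Visit teak.
  At teak: go left to plum.
    Visit plum.
    At plum: go left to lime.
      Visit lime.
      At lime: go left to ivy.
        ivy is a leaf — visit ivy.
      At lime: go right to fir.
        fir is a leaf — visit fir.
    At plum: go right to tulip.
      Visit tulip.
      At tulip: no left child.
      At tulip: go right to sage.
        sage is a leaf — visit sage.
  At teak: go right to lily.
    Visit lily.
    At lily: go left to pear.
      Visit pear.
      At pear: no left child.
      At pear: go right to ash.
        ash is a leaf — visit ash.
    At lily: go right to cedar.
      cedar is a leaf — visit cedar.
At poppy: go right to bay.
  Visit bay.
  At bay: no left child.
  At bay: go right to mint.
    mint is a leaf — visit mint.
Full pre-order sequence: poppy, teak, plum, lime, ivy, fir, tulip, sage, lily, pear, ash, cedar, bay, mint.

ash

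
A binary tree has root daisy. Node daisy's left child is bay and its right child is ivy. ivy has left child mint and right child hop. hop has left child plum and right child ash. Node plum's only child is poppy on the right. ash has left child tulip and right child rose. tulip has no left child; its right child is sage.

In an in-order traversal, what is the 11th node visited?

rose

In-order visits the left subtree, then the node, then the right subtree.
At daisy: go left to bay.
  bay is a leaf — visit bay.
Visit daisy.
At daisy: go right to ivy.
  At ivy: go left to mint.
    mint is a leaf — visit mint.
  Visit ivy.
  At ivy: go right to hop.
    At hop: go left to plum.
      At plum: no left child.
      Visit plum.
      At plum: go right to poppy.
        poppy is a leaf — visit poppy.
    Visit hop.
    At hop: go right to ash.
      At ash: go left to tulip.
        At tulip: no left child.
        Visit tulip.
        At tulip: go right to sage.
          sage is a leaf — visit sage.
      Visit ash.
      At ash: go right to rose.
        rose is a leaf — visit rose.
Full in-order sequence: bay, daisy, mint, ivy, plum, poppy, hop, tulip, sage, ash, rose.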